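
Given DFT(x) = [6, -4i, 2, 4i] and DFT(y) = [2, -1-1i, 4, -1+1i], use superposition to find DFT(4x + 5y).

By linearity: DFT(4x + 5y) = 4·DFT(x) + 5·DFT(y)
= 4·[6, -4i, 2, 4i] + 5·[2, -1-1i, 4, -1+1i]

Computing element-wise:
Z[0] = 4·(6) + 5·(2) = 34
Z[1] = 4·(-4i) + 5·(-1-1i) = -5-21i
Z[2] = 4·(2) + 5·(4) = 28
Z[3] = 4·(4i) + 5·(-1+1i) = -5+21i

DFT(4x + 5y) = 4·X + 5·Y = [34, -5-21i, 28, -5+21i]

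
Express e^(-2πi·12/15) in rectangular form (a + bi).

ω_15^12 = e^(-2πi·12/15)
= cos(-2π·12/15) + i·sin(-2π·12/15)
= cos(-24π/15) + i·sin(-24π/15)

ω_15^12 = cos(-24π/15) + i·sin(-24π/15) = 0.3090+0.9511i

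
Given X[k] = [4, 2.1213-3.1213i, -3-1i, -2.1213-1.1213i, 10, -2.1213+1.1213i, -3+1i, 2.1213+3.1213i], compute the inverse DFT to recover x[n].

x[n] = (1/8) Σ(k=0 to 7) X[k] · e^(2πikn/8)

Computing each x[n]:
x[0] = 1
x[1] = 1
x[2] = 3
x[3] = -1
x[4] = 1
x[5] = -2
x[6] = 2
x[7] = -1

x = [1, 1, 3, -1, 1, -2, 2, -1]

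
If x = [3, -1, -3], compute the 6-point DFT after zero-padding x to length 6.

Original 3-point DFT: [-1, 5.0000-1.7321i, 5.0000+1.7321i]
Zero-padded 6-point DFT provides frequency interpolation.

DFT_6([x, 0, ...]) = [-1, 4.0000+3.4641i, 5.0000-1.7321i, 1, 5.0000+1.7321i, 4.0000-3.4641i]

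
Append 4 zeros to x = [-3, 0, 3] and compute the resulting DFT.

Original 3-point DFT: [0, -4.5000+2.5981i, -4.5000-2.5981i]
Zero-padded 7-point DFT provides frequency interpolation.

DFT_7([x, 0, ...]) = [0, -3.6676-2.9248i, -5.7029+1.3017i, -1.1295+2.3455i, -1.1295-2.3455i, -5.7029-1.3017i, -3.6676+2.9248i]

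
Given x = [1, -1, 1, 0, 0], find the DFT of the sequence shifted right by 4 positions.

Time shift by 4: X_shifted[k] = ω_5^(4k) · X[k]
Shifted x = [-1, 1, 0, 0, 1]

DFT(x[n-4]) = [1, -0.3820, -2.6180, -2.6180, -0.3820]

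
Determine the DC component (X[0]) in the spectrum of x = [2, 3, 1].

X[0] = Σ(n=0 to 2) x[n] · ω_3^0 = Σ x[n]
= (2) + (3) + (1)

X[0] = 6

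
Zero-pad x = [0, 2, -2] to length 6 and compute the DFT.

Original 3-point DFT: [0, -3.4641i, 3.4641i]
Zero-padded 6-point DFT provides frequency interpolation.

DFT_6([x, 0, ...]) = [0, 2, -3.4641i, -4, 3.4641i, 2]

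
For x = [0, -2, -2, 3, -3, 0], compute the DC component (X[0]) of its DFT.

X[0] = Σ(n=0 to 5) x[n] · ω_6^0 = Σ x[n]
= (0) + (-2) + (-2) + (3) + (-3) + (0)

X[0] = -4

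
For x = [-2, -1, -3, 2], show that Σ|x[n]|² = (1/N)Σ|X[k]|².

Time domain:
Σ|x[n]|² = |-2|² + |-1|² + |-3|² + |2|² = 18.0000

Frequency domain:
(1/4)Σ|X[k]|² = (1/4)(|-4|² + |1+3i|² + |-6|² + |1-3i|²) = (1/4)·72.0000 = 18.0000

Both sides agree, confirming Parseval's theorem.

Σ|x[n]|² = (1/N)Σ|X[k]|² = 18.0000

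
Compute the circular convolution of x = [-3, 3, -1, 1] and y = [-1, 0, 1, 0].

(x ⊛ y)[n] = Σ(m=0 to 3) x[m] · y[(n-m) mod 4]

Computing each output sample:
(x ⊛ y)[0] = 2
(x ⊛ y)[1] = -2
(x ⊛ y)[2] = -2
(x ⊛ y)[3] = 2

x ⊛ y = [2, -2, -2, 2]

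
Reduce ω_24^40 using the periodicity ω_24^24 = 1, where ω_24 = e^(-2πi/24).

Since ω_24^24 = 1, powers reduce modulo 24.
40 mod 24 = 16
So ω_24^40 = ω_24^16 = e^(-2πi·16/24)

ω_24^40 = ω_24^16 = -0.5000+0.8660i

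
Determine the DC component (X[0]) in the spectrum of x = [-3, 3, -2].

X[0] = Σ(n=0 to 2) x[n] · ω_3^0 = Σ x[n]
= (-3) + (3) + (-2)

X[0] = -2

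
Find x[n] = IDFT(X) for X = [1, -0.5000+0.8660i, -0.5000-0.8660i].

x[n] = (1/3) Σ(k=0 to 2) X[k] · e^(2πikn/3)

Computing each x[n]:
x[0] = 0
x[1] = 0
x[2] = 1

x = [0, 0, 1]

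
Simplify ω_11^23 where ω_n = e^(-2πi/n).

Since ω_11^11 = 1, powers reduce modulo 11.
23 mod 11 = 1
So ω_11^23 = ω_11^1 = e^(-2πi·1/11)

ω_11^23 = ω_11^1 = 0.8413-0.5406i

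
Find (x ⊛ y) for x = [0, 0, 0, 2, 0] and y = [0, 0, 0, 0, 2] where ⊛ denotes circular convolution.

(x ⊛ y)[n] = Σ(m=0 to 4) x[m] · y[(n-m) mod 5]

Computing each output sample:
(x ⊛ y)[0] = 0
(x ⊛ y)[1] = 0
(x ⊛ y)[2] = 4
(x ⊛ y)[3] = 0
(x ⊛ y)[4] = 0

x ⊛ y = [0, 0, 4, 0, 0]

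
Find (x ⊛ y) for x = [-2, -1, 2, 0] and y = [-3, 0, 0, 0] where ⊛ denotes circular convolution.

(x ⊛ y)[n] = Σ(m=0 to 3) x[m] · y[(n-m) mod 4]

Computing each output sample:
(x ⊛ y)[0] = 6
(x ⊛ y)[1] = 3
(x ⊛ y)[2] = -6
(x ⊛ y)[3] = 0

x ⊛ y = [6, 3, -6, 0]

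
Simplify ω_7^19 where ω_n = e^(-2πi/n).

Since ω_7^7 = 1, powers reduce modulo 7.
19 mod 7 = 5
So ω_7^19 = ω_7^5 = e^(-2πi·5/7)

ω_7^19 = ω_7^5 = -0.2225+0.9749i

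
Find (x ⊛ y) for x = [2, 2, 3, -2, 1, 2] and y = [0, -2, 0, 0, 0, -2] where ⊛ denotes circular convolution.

(x ⊛ y)[n] = Σ(m=0 to 5) x[m] · y[(n-m) mod 6]

Computing each output sample:
(x ⊛ y)[0] = -8
(x ⊛ y)[1] = -10
(x ⊛ y)[2] = 0
(x ⊛ y)[3] = -8
(x ⊛ y)[4] = 0
(x ⊛ y)[5] = -6

x ⊛ y = [-8, -10, 0, -8, 0, -6]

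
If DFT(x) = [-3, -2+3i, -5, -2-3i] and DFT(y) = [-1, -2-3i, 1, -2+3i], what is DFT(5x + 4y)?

By linearity: DFT(5x + 4y) = 5·DFT(x) + 4·DFT(y)
= 5·[-3, -2+3i, -5, -2-3i] + 4·[-1, -2-3i, 1, -2+3i]

Computing element-wise:
Z[0] = 5·(-3) + 4·(-1) = -19
Z[1] = 5·(-2+3i) + 4·(-2-3i) = -18+3i
Z[2] = 5·(-5) + 4·(1) = -21
Z[3] = 5·(-2-3i) + 4·(-2+3i) = -18-3i

DFT(5x + 4y) = 5·X + 4·Y = [-19, -18+3i, -21, -18-3i]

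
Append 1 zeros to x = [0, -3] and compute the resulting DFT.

Original 2-point DFT: [-3, 3]
Zero-padded 3-point DFT provides frequency interpolation.

DFT_3([x, 0, ...]) = [-3, 1.5000+2.5981i, 1.5000-2.5981i]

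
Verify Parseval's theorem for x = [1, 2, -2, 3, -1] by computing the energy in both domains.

Time domain:
Σ|x[n]|² = |1|² + |2|² + |-2|² + |3|² + |-1|² = 19.0000

Frequency domain:
(1/5)Σ|X[k]|² = (1/5)(|3|² + |0.5000+0.0858i|² + |0.5000-6.5186i|² + |0.5000+6.5186i|² + |0.5000-0.0858i|²) = (1/5)·95.0000 = 19.0000

Both sides agree, confirming Parseval's theorem.

Σ|x[n]|² = (1/N)Σ|X[k]|² = 19.0000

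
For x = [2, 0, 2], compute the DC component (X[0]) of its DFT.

X[0] = Σ(n=0 to 2) x[n] · ω_3^0 = Σ x[n]
= (2) + (0) + (2)

X[0] = 4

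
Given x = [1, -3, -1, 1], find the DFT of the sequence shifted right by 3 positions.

Time shift by 3: X_shifted[k] = ω_4^(3k) · X[k]
Shifted x = [-3, -1, 1, 1]

DFT(x[n-3]) = [-2, -4+2i, -2, -4-2i]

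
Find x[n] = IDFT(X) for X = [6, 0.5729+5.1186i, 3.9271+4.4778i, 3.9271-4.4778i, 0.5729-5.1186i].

x[n] = (1/5) Σ(k=0 to 4) X[k] · e^(2πikn/5)

Computing each x[n]:
x[0] = 3
x[1] = -3
x[2] = 2
x[3] = 1
x[4] = 3

x = [3, -3, 2, 1, 3]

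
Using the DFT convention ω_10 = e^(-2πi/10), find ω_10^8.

ω_10^8 = e^(-2πi·8/10)
= cos(-2π·8/10) + i·sin(-2π·8/10)
= cos(-16π/10) + i·sin(-16π/10)

ω_10^8 = cos(-16π/10) + i·sin(-16π/10) = 0.3090+0.9511i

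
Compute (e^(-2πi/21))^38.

Since ω_21^21 = 1, powers reduce modulo 21.
38 mod 21 = 17
So ω_21^38 = ω_21^17 = e^(-2πi·17/21)

ω_21^38 = ω_21^17 = 0.3653+0.9309i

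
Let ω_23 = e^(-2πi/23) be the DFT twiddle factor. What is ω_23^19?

ω_23^19 = e^(-2πi·19/23)
= cos(-2π·19/23) + i·sin(-2π·19/23)
= cos(-38π/23) + i·sin(-38π/23)

ω_23^19 = cos(-38π/23) + i·sin(-38π/23) = 0.4601+0.8879i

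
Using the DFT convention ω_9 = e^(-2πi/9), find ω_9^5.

ω_9^5 = e^(-2πi·5/9)
= cos(-2π·5/9) + i·sin(-2π·5/9)
= cos(-10π/9) + i·sin(-10π/9)

ω_9^5 = cos(-10π/9) + i·sin(-10π/9) = -0.9397+0.3420i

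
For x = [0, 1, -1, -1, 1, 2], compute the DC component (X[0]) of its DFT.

X[0] = Σ(n=0 to 5) x[n] · ω_6^0 = Σ x[n]
= (0) + (1) + (-1) + (-1) + (1) + (2)

X[0] = 2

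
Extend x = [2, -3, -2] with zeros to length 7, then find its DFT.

Original 3-point DFT: [-3, 4.5000+0.8660i, 4.5000-0.8660i]
Zero-padded 7-point DFT provides frequency interpolation.

DFT_7([x, 0, ...]) = [-3, 0.5746+4.2954i, 4.4695+2.0570i, 3.4559-0.2620i, 3.4559+0.2620i, 4.4695-2.0570i, 0.5746-4.2954i]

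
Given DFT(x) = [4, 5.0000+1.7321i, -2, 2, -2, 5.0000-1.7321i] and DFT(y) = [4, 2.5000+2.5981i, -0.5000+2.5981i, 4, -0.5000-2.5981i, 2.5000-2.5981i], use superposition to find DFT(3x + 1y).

By linearity: DFT(3x + 1y) = 3·DFT(x) + 1·DFT(y)
= 3·[4, 5.0000+1.7321i, -2, 2, -2, 5.0000-1.7321i] + 1·[4, 2.5000+2.5981i, -0.5000+2.5981i, 4, -0.5000-2.5981i, 2.5000-2.5981i]

Computing element-wise:
Z[0] = 3·(4) + 1·(4) = 16
Z[1] = 3·(5.0000+1.7321i) + 1·(2.5000+2.5981i) = 17.5000+7.7944i
Z[2] = 3·(-2) + 1·(-0.5000+2.5981i) = -6.5000+2.5981i
Z[3] = 3·(2) + 1·(4) = 10
Z[4] = 3·(-2) + 1·(-0.5000-2.5981i) = -6.5000-2.5981i
Z[5] = 3·(5.0000-1.7321i) + 1·(2.5000-2.5981i) = 17.5000-7.7944i

DFT(3x + 1y) = 3·X + 1·Y = [16, 17.5000+7.7944i, -6.5000+2.5981i, 10, -6.5000-2.5981i, 17.5000-7.7944i]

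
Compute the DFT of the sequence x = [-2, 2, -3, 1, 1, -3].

X[k] = Σ(n=0 to 5) x[n] · ω_6^(nk)
where ω_6 = e^(-2πi/6)

Computing each X[k]:
X[0] = -4
X[1] = -2.5000-0.8660i
X[2] = 0.5000-7.7942i
X[3] = -4
X[4] = 0.5000+7.7942i
X[5] = -2.5000+0.8660i

X = [-4, -2.5000-0.8660i, 0.5000-7.7942i, -4, 0.5000+7.7942i, -2.5000+0.8660i]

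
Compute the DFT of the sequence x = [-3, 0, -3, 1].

X[k] = Σ(n=0 to 3) x[n] · ω_4^(nk)
where ω_4 = e^(-2πi/4)

Computing each X[k]:
X[0] = -5
X[1] = 1i
X[2] = -7
X[3] = -1i

X = [-5, 1i, -7, -1i]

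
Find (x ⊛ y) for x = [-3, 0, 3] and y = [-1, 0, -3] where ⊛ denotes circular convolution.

(x ⊛ y)[n] = Σ(m=0 to 2) x[m] · y[(n-m) mod 3]

Computing each output sample:
(x ⊛ y)[0] = 3
(x ⊛ y)[1] = -9
(x ⊛ y)[2] = 6

x ⊛ y = [3, -9, 6]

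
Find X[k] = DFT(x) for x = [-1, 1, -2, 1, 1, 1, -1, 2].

X[k] = Σ(n=0 to 7) x[n] · ω_8^(nk)
where ω_8 = e^(-2πi/8)

Computing each X[k]:
X[0] = 2
X[1] = -1.2929+1.7071i
X[2] = 3+1i
X[3] = -2.7071-0.2929i
X[4] = -8
X[5] = -2.7071+0.2929i
X[6] = 3-1i
X[7] = -1.2929-1.7071i

X = [2, -1.2929+1.7071i, 3+1i, -2.7071-0.2929i, -8, -2.7071+0.2929i, 3-1i, -1.2929-1.7071i]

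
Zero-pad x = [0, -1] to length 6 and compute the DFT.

Original 2-point DFT: [-1, 1]
Zero-padded 6-point DFT provides frequency interpolation.

DFT_6([x, 0, ...]) = [-1, -0.5000+0.8660i, 0.5000+0.8660i, 1, 0.5000-0.8660i, -0.5000-0.8660i]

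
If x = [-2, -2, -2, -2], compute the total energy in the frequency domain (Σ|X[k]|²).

Parseval: Σ|x[n]|² = (1/N)Σ|X[k]|², so Σ|X[k]|² = N·Σ|x[n]|² = 4·16.0000

Σ|X[k]|² = N·Σ|x[n]|² = 4·16.0000 = 64.0000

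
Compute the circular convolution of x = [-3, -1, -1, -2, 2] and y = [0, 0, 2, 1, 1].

(x ⊛ y)[n] = Σ(m=0 to 4) x[m] · y[(n-m) mod 5]

Computing each output sample:
(x ⊛ y)[0] = -6
(x ⊛ y)[1] = 1
(x ⊛ y)[2] = -6
(x ⊛ y)[3] = -3
(x ⊛ y)[4] = -6

x ⊛ y = [-6, 1, -6, -3, -6]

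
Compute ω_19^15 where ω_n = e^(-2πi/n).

ω_19^15 = e^(-2πi·15/19)
= cos(-2π·15/19) + i·sin(-2π·15/19)
= cos(-30π/19) + i·sin(-30π/19)

ω_19^15 = cos(-30π/19) + i·sin(-30π/19) = 0.2455+0.9694i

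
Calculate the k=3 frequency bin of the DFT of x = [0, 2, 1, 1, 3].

X[3] = Σ(n=0 to 4) x[n] · ω_5^(3n) where ω_5 = e^(-2πi/5)
= (0)·ω_5^0 + (2)·ω_5^3 + (1)·ω_5^6 + (1)·ω_5^9 + (3)·ω_5^12

X[3] = -3.4271-0.5878i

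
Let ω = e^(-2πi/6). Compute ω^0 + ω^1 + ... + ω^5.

Sum of all nth roots of unity equals 0 for n > 1 (geometric series with r ≠ 1).

0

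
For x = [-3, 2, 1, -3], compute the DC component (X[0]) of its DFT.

X[0] = Σ(n=0 to 3) x[n] · ω_4^0 = Σ x[n]
= (-3) + (2) + (1) + (-3)

X[0] = -3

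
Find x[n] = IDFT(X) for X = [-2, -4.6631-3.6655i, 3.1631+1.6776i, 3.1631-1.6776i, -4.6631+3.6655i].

x[n] = (1/5) Σ(k=0 to 4) X[k] · e^(2πikn/5)

Computing each x[n]:
x[0] = -1
x[1] = -1
x[2] = 3
x[3] = 0
x[4] = -3

x = [-1, -1, 3, 0, -3]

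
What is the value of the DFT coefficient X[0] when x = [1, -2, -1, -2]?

X[0] = Σ(n=0 to 3) x[n] · ω_4^0 = Σ x[n]
= (1) + (-2) + (-1) + (-2)

X[0] = -4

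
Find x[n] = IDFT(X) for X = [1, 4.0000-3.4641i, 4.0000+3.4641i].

x[n] = (1/3) Σ(k=0 to 2) X[k] · e^(2πikn/3)

Computing each x[n]:
x[0] = 3
x[1] = 1
x[2] = -3

x = [3, 1, -3]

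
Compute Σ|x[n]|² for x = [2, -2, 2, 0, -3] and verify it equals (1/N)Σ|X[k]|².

Time domain:
Σ|x[n]|² = |2|² + |-2|² + |2|² + |0|² + |-3|² = 21.0000

Frequency domain:
(1/5)Σ|X[k]|² = (1/5)(|-1|² + |-1.1631-2.1266i|² + |6.6631+1.3143i|² + |6.6631-1.3143i|² + |-1.1631+2.1266i|²) = (1/5)·105.0000 = 21.0000

Both sides agree, confirming Parseval's theorem.

Σ|x[n]|² = (1/N)Σ|X[k]|² = 21.0000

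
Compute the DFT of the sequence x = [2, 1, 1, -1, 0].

X[k] = Σ(n=0 to 4) x[n] · ω_5^(nk)
where ω_5 = e^(-2πi/5)

Computing each X[k]:
X[0] = 3
X[1] = 2.3090-2.1266i
X[2] = 1.1910+1.3143i
X[3] = 1.1910-1.3143i
X[4] = 2.3090+2.1266i

X = [3, 2.3090-2.1266i, 1.1910+1.3143i, 1.1910-1.3143i, 2.3090+2.1266i]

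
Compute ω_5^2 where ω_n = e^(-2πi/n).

ω_5^2 = e^(-2πi·2/5)
= cos(-2π·2/5) + i·sin(-2π·2/5)
= cos(-4π/5) + i·sin(-4π/5)

ω_5^2 = cos(-4π/5) + i·sin(-4π/5) = -0.8090-0.5878i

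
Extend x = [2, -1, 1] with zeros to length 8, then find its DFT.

Original 3-point DFT: [2, 2.0000+1.7321i, 2.0000-1.7321i]
Zero-padded 8-point DFT provides frequency interpolation.

DFT_8([x, 0, ...]) = [2, 1.2929-0.2929i, 1+1i, 2.7071+1.7071i, 4, 2.7071-1.7071i, 1-1i, 1.2929+0.2929i]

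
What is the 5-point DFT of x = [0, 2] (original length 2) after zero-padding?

Original 2-point DFT: [2, -2]
Zero-padded 5-point DFT provides frequency interpolation.

DFT_5([x, 0, ...]) = [2, 0.6180-1.9021i, -1.6180-1.1756i, -1.6180+1.1756i, 0.6180+1.9021i]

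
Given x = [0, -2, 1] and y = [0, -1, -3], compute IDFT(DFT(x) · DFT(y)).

(x ⊛ y)[n] = Σ(m=0 to 2) x[m] · y[(n-m) mod 3]

Computing each output sample:
(x ⊛ y)[0] = 5
(x ⊛ y)[1] = -3
(x ⊛ y)[2] = 2

x ⊛ y = [5, -3, 2]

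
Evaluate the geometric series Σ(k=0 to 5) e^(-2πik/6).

Sum of all nth roots of unity equals 0 for n > 1 (geometric series with r ≠ 1).

0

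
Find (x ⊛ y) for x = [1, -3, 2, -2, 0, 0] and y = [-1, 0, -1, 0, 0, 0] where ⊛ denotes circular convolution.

(x ⊛ y)[n] = Σ(m=0 to 5) x[m] · y[(n-m) mod 6]

Computing each output sample:
(x ⊛ y)[0] = -1
(x ⊛ y)[1] = 3
(x ⊛ y)[2] = -3
(x ⊛ y)[3] = 5
(x ⊛ y)[4] = -2
(x ⊛ y)[5] = 2

x ⊛ y = [-1, 3, -3, 5, -2, 2]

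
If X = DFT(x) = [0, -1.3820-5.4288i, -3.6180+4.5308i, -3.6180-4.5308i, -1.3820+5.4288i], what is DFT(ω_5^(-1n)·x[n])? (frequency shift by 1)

Modulation property: DFT(ω_5^(-1n)·x[n]) = X[(k-1) mod 5], so circularly shift X by 1 positions.

X[k-1] = [-1.3820+5.4288i, 0, -1.3820-5.4288i, -3.6180+4.5308i, -3.6180-4.5308i]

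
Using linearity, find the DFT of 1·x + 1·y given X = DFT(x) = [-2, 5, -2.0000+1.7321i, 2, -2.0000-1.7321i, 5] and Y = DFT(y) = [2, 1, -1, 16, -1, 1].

By linearity: DFT(1x + 1y) = 1·DFT(x) + 1·DFT(y)
= 1·[-2, 5, -2.0000+1.7321i, 2, -2.0000-1.7321i, 5] + 1·[2, 1, -1, 16, -1, 1]

Computing element-wise:
Z[0] = 1·(-2) + 1·(2) = 0
Z[1] = 1·(5) + 1·(1) = 6
Z[2] = 1·(-2.0000+1.7321i) + 1·(-1) = -3.0000+1.7321i
Z[3] = 1·(2) + 1·(16) = 18
Z[4] = 1·(-2.0000-1.7321i) + 1·(-1) = -3.0000-1.7321i
Z[5] = 1·(5) + 1·(1) = 6

DFT(1x + 1y) = 1·X + 1·Y = [0, 6, -3.0000+1.7321i, 18, -3.0000-1.7321i, 6]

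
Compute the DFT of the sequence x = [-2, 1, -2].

X[k] = Σ(n=0 to 2) x[n] · ω_3^(nk)
where ω_3 = e^(-2πi/3)

Computing each X[k]:
X[0] = -3
X[1] = -1.5000-2.5981i
X[2] = -1.5000+2.5981i

X = [-3, -1.5000-2.5981i, -1.5000+2.5981i]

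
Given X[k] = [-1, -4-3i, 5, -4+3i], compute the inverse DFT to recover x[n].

x[n] = (1/4) Σ(k=0 to 3) X[k] · e^(2πikn/4)

Computing each x[n]:
x[0] = -1
x[1] = 0
x[2] = 3
x[3] = -3

x = [-1, 0, 3, -3]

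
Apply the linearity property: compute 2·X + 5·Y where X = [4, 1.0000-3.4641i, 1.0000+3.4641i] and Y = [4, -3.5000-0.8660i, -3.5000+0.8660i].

By linearity: DFT(2x + 5y) = 2·DFT(x) + 5·DFT(y)
= 2·[4, 1.0000-3.4641i, 1.0000+3.4641i] + 5·[4, -3.5000-0.8660i, -3.5000+0.8660i]

Computing element-wise:
Z[0] = 2·(4) + 5·(4) = 28
Z[1] = 2·(1.0000-3.4641i) + 5·(-3.5000-0.8660i) = -15.5000-11.2582i
Z[2] = 2·(1.0000+3.4641i) + 5·(-3.5000+0.8660i) = -15.5000+11.2582i

DFT(2x + 5y) = 2·X + 5·Y = [28, -15.5000-11.2582i, -15.5000+11.2582i]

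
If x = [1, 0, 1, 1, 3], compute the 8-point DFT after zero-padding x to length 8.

Original 5-point DFT: [6, 0.3090+2.8532i, -0.8090+1.7634i, -0.8090-1.7634i, 0.3090-2.8532i]
Zero-padded 8-point DFT provides frequency interpolation.

DFT_8([x, 0, ...]) = [6, -2.7071-1.7071i, 3+1i, -1.2929+0.2929i, 4, -1.2929-0.2929i, 3-1i, -2.7071+1.7071i]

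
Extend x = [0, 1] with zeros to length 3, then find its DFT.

Original 2-point DFT: [1, -1]
Zero-padded 3-point DFT provides frequency interpolation.

DFT_3([x, 0, ...]) = [1, -0.5000-0.8660i, -0.5000+0.8660i]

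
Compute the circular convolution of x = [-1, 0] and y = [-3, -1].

(x ⊛ y)[n] = Σ(m=0 to 1) x[m] · y[(n-m) mod 2]

Computing each output sample:
(x ⊛ y)[0] = 3
(x ⊛ y)[1] = 1

x ⊛ y = [3, 1]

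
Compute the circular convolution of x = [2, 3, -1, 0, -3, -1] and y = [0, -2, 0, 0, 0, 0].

(x ⊛ y)[n] = Σ(m=0 to 5) x[m] · y[(n-m) mod 6]

Computing each output sample:
(x ⊛ y)[0] = 2
(x ⊛ y)[1] = -4
(x ⊛ y)[2] = -6
(x ⊛ y)[3] = 2
(x ⊛ y)[4] = 0
(x ⊛ y)[5] = 6

x ⊛ y = [2, -4, -6, 2, 0, 6]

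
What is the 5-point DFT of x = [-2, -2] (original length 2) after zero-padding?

Original 2-point DFT: [-4, 0]
Zero-padded 5-point DFT provides frequency interpolation.

DFT_5([x, 0, ...]) = [-4, -2.6180+1.9021i, -0.3820+1.1756i, -0.3820-1.1756i, -2.6180-1.9021i]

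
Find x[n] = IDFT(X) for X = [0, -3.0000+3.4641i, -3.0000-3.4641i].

x[n] = (1/3) Σ(k=0 to 2) X[k] · e^(2πikn/3)

Computing each x[n]:
x[0] = -2
x[1] = -1
x[2] = 3

x = [-2, -1, 3]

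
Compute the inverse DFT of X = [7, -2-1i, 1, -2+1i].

x[n] = (1/4) Σ(k=0 to 3) X[k] · e^(2πikn/4)

Computing each x[n]:
x[0] = 1
x[1] = 2
x[2] = 3
x[3] = 1

x = [1, 2, 3, 1]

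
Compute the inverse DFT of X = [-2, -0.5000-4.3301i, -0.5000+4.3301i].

x[n] = (1/3) Σ(k=0 to 2) X[k] · e^(2πikn/3)

Computing each x[n]:
x[0] = -1
x[1] = 2
x[2] = -3

x = [-1, 2, -3]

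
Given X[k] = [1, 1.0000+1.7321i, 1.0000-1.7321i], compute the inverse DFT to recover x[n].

x[n] = (1/3) Σ(k=0 to 2) X[k] · e^(2πikn/3)

Computing each x[n]:
x[0] = 1
x[1] = -1
x[2] = 1

x = [1, -1, 1]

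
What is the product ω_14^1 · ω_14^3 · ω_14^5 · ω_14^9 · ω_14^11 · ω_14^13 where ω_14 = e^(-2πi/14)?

The primitive 14th roots of unity are ω_14^k for k coprime to 14: k ∈ {1, 3, 5, 9, 11, 13}
Their product equals the constant term of the cyclotomic polynomial Φ_14(x) up to sign.
For n ≥ 3, the product of all primitive nth roots of unity is 1. (For n=1 it is 1; for n=2 it is -1.)

1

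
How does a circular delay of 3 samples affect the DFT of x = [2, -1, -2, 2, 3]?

Time shift by 3: X_shifted[k] = ω_5^(3k) · X[k]
Shifted x = [-2, 2, 3, 2, -1]

DFT(x[n-3]) = [4, -5.7361-3.4410i, -1.2639-0.8123i, -1.2639+0.8123i, -5.7361+3.4410i]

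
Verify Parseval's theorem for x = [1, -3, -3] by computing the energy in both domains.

Time domain:
Σ|x[n]|² = |1|² + |-3|² + |-3|² = 19.0000

Frequency domain:
(1/3)Σ|X[k]|² = (1/3)(|-5|² + |4|² + |4|²) = (1/3)·57.0000 = 19.0000

Both sides agree, confirming Parseval's theorem.

Σ|x[n]|² = (1/N)Σ|X[k]|² = 19.0000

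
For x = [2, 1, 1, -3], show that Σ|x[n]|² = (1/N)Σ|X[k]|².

Time domain:
Σ|x[n]|² = |2|² + |1|² + |1|² + |-3|² = 15.0000

Frequency domain:
(1/4)Σ|X[k]|² = (1/4)(|1|² + |1-4i|² + |5|² + |1+4i|²) = (1/4)·60.0000 = 15.0000

Both sides agree, confirming Parseval's theorem.

Σ|x[n]|² = (1/N)Σ|X[k]|² = 15.0000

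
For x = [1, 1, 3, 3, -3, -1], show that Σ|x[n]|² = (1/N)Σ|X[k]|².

Time domain:
Σ|x[n]|² = |1|² + |1|² + |3|² + |3|² + |-3|² + |-1|² = 30.0000

Frequency domain:
(1/6)Σ|X[k]|² = (1/6)(|4|² + |-2.0000-6.9282i|² + |4.0000+3.4641i|² + |-2|² + |4.0000-3.4641i|² + |-2.0000+6.9282i|²) = (1/6)·180.0000 = 30.0000

Both sides agree, confirming Parseval's theorem.

Σ|x[n]|² = (1/N)Σ|X[k]|² = 30.0000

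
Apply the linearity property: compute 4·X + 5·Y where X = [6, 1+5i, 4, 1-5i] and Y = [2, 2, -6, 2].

By linearity: DFT(4x + 5y) = 4·DFT(x) + 5·DFT(y)
= 4·[6, 1+5i, 4, 1-5i] + 5·[2, 2, -6, 2]

Computing element-wise:
Z[0] = 4·(6) + 5·(2) = 34
Z[1] = 4·(1+5i) + 5·(2) = 14+20i
Z[2] = 4·(4) + 5·(-6) = -14
Z[3] = 4·(1-5i) + 5·(2) = 14-20i

DFT(4x + 5y) = 4·X + 5·Y = [34, 14+20i, -14, 14-20i]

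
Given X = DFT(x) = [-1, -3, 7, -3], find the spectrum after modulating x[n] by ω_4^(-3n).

Modulation property: DFT(ω_4^(-3n)·x[n]) = X[(k-3) mod 4], so circularly shift X by 3 positions.

X[k-3] = [-3, 7, -3, -1]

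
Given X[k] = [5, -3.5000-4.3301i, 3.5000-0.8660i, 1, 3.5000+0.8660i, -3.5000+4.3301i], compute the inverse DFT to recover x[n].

x[n] = (1/6) Σ(k=0 to 5) X[k] · e^(2πikn/6)

Computing each x[n]:
x[0] = 1
x[1] = 1
x[2] = 2
x[3] = 3
x[4] = 0
x[5] = -2

x = [1, 1, 2, 3, 0, -2]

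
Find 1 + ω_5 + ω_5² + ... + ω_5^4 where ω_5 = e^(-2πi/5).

Sum of all nth roots of unity equals 0 for n > 1 (geometric series with r ≠ 1).

0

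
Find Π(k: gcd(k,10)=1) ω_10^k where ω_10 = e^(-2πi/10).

The primitive 10th roots of unity are ω_10^k for k coprime to 10: k ∈ {1, 3, 7, 9}
Their product equals the constant term of the cyclotomic polynomial Φ_10(x) up to sign.
For n ≥ 3, the product of all primitive nth roots of unity is 1. (For n=1 it is 1; for n=2 it is -1.)

1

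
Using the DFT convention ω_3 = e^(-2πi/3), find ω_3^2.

ω_3^2 = e^(-2πi·2/3)
= cos(-2π·2/3) + i·sin(-2π·2/3)
= cos(-4π/3) + i·sin(-4π/3)

ω_3^2 = cos(-4π/3) + i·sin(-4π/3) = -0.5000+0.8660i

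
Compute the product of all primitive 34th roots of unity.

The primitive 34th roots of unity are ω_34^k for k coprime to 34: k ∈ {1, 3, 5, 7, 9, 11, 13, 15, 19, 21, 23, 25, 27, 29, 31, 33}
Their product equals the constant term of the cyclotomic polynomial Φ_34(x) up to sign.
For n ≥ 3, the product of all primitive nth roots of unity is 1. (For n=1 it is 1; for n=2 it is -1.)

1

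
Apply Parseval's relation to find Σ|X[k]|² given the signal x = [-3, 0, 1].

Parseval: Σ|x[n]|² = (1/N)Σ|X[k]|², so Σ|X[k]|² = N·Σ|x[n]|² = 3·10.0000

Σ|X[k]|² = N·Σ|x[n]|² = 3·10.0000 = 30.0000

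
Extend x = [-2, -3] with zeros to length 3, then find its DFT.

Original 2-point DFT: [-5, 1]
Zero-padded 3-point DFT provides frequency interpolation.

DFT_3([x, 0, ...]) = [-5, -0.5000+2.5981i, -0.5000-2.5981i]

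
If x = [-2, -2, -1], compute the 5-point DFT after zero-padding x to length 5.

Original 3-point DFT: [-5, -0.5000+0.8660i, -0.5000-0.8660i]
Zero-padded 5-point DFT provides frequency interpolation.

DFT_5([x, 0, ...]) = [-5, -1.8090+2.4899i, -0.6910+0.2245i, -0.6910-0.2245i, -1.8090-2.4899i]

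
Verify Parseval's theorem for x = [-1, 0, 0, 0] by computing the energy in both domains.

Time domain:
Σ|x[n]|² = |-1|² + |0|² + |0|² + |0|² = 1.0000

Frequency domain:
(1/4)Σ|X[k]|² = (1/4)(|-1|² + |-1|² + |-1|² + |-1|²) = (1/4)·4.0000 = 1.0000

Both sides agree, confirming Parseval's theorem.

Σ|x[n]|² = (1/N)Σ|X[k]|² = 1.0000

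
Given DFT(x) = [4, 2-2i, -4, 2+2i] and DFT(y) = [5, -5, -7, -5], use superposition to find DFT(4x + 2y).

By linearity: DFT(4x + 2y) = 4·DFT(x) + 2·DFT(y)
= 4·[4, 2-2i, -4, 2+2i] + 2·[5, -5, -7, -5]

Computing element-wise:
Z[0] = 4·(4) + 2·(5) = 26
Z[1] = 4·(2-2i) + 2·(-5) = -2-8i
Z[2] = 4·(-4) + 2·(-7) = -30
Z[3] = 4·(2+2i) + 2·(-5) = -2+8i

DFT(4x + 2y) = 4·X + 2·Y = [26, -2-8i, -30, -2+8i]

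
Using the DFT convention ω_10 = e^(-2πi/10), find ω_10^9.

ω_10^9 = e^(-2πi·9/10)
= cos(-2π·9/10) + i·sin(-2π·9/10)
= cos(-18π/10) + i·sin(-18π/10)

ω_10^9 = cos(-18π/10) + i·sin(-18π/10) = 0.8090+0.5878i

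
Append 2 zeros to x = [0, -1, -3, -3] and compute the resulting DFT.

Original 4-point DFT: [-7, 3-2i, 1, 3+2i]
Zero-padded 6-point DFT provides frequency interpolation.

DFT_6([x, 0, ...]) = [-7, 4.0000+3.4641i, -1.0000-1.7321i, 1, -1.0000+1.7321i, 4.0000-3.4641i]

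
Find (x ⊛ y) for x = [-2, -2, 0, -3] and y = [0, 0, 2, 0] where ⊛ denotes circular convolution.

(x ⊛ y)[n] = Σ(m=0 to 3) x[m] · y[(n-m) mod 4]

Computing each output sample:
(x ⊛ y)[0] = 0
(x ⊛ y)[1] = -6
(x ⊛ y)[2] = -4
(x ⊛ y)[3] = -4

x ⊛ y = [0, -6, -4, -4]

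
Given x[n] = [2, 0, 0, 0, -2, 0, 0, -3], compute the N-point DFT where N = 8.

X[k] = Σ(n=0 to 7) x[n] · ω_8^(nk)
where ω_8 = e^(-2πi/8)

Computing each X[k]:
X[0] = -3
X[1] = 1.8787-2.1213i
X[2] = -3i
X[3] = 6.1213-2.1213i
X[4] = 3
X[5] = 6.1213+2.1213i
X[6] = 3i
X[7] = 1.8787+2.1213i

X = [-3, 1.8787-2.1213i, -3i, 6.1213-2.1213i, 3, 6.1213+2.1213i, 3i, 1.8787+2.1213i]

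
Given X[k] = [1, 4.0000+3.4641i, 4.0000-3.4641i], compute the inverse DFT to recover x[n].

x[n] = (1/3) Σ(k=0 to 2) X[k] · e^(2πikn/3)

Computing each x[n]:
x[0] = 3
x[1] = -3
x[2] = 1

x = [3, -3, 1]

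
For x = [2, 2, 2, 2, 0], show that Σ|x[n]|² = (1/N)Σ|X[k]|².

Time domain:
Σ|x[n]|² = |2|² + |2|² + |2|² + |2|² + |0|² = 16.0000

Frequency domain:
(1/5)Σ|X[k]|² = (1/5)(|8|² + |-0.6180-1.9021i|² + |1.6180-1.1756i|² + |1.6180+1.1756i|² + |-0.6180+1.9021i|²) = (1/5)·80.0000 = 16.0000

Both sides agree, confirming Parseval's theorem.

Σ|x[n]|² = (1/N)Σ|X[k]|² = 16.0000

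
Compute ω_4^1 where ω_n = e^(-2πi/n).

ω_4^1 = e^(-2πi·1/4)
= cos(-2π·1/4) + i·sin(-2π·1/4)
= cos(-2π/4) + i·sin(-2π/4)

ω_4^1 = cos(-2π/4) + i·sin(-2π/4) = -1i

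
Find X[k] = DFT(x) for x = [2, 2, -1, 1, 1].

X[k] = Σ(n=0 to 4) x[n] · ω_5^(nk)
where ω_5 = e^(-2πi/5)

Computing each X[k]:
X[0] = 5
X[1] = 2.9271+0.2245i
X[2] = -0.4271-2.4899i
X[3] = -0.4271+2.4899i
X[4] = 2.9271-0.2245i

X = [5, 2.9271+0.2245i, -0.4271-2.4899i, -0.4271+2.4899i, 2.9271-0.2245i]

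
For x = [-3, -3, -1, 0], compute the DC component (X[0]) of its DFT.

X[0] = Σ(n=0 to 3) x[n] · ω_4^0 = Σ x[n]
= (-3) + (-3) + (-1) + (0)

X[0] = -7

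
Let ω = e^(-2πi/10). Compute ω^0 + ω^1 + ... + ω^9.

Sum of all nth roots of unity equals 0 for n > 1 (geometric series with r ≠ 1).

0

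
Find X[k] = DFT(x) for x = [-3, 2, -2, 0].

X[k] = Σ(n=0 to 3) x[n] · ω_4^(nk)
where ω_4 = e^(-2πi/4)

Computing each X[k]:
X[0] = -3
X[1] = -1-2i
X[2] = -7
X[3] = -1+2i

X = [-3, -1-2i, -7, -1+2i]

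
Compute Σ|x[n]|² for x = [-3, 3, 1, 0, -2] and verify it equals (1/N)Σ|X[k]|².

Time domain:
Σ|x[n]|² = |-3|² + |3|² + |1|² + |0|² + |-2|² = 23.0000

Frequency domain:
(1/5)Σ|X[k]|² = (1/5)(|-1|² + |-3.5000-5.3431i|² + |-3.5000-1.9879i|² + |-3.5000+1.9879i|² + |-3.5000+5.3431i|²) = (1/5)·115.0000 = 23.0000

Both sides agree, confirming Parseval's theorem.

Σ|x[n]|² = (1/N)Σ|X[k]|² = 23.0000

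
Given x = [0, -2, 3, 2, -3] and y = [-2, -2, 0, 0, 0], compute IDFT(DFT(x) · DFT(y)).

(x ⊛ y)[n] = Σ(m=0 to 4) x[m] · y[(n-m) mod 5]

Computing each output sample:
(x ⊛ y)[0] = 6
(x ⊛ y)[1] = 4
(x ⊛ y)[2] = -2
(x ⊛ y)[3] = -10
(x ⊛ y)[4] = 2

x ⊛ y = [6, 4, -2, -10, 2]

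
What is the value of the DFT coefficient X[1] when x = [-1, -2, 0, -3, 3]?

X[1] = Σ(n=0 to 4) x[n] · ω_5^(1n) where ω_5 = e^(-2πi/5)
= (-1)·ω_5^0 + (-2)·ω_5^1 + (0)·ω_5^2 + (-3)·ω_5^3 + (3)·ω_5^4

X[1] = 1.7361+2.9919i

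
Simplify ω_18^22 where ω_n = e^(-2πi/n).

Since ω_18^18 = 1, powers reduce modulo 18.
22 mod 18 = 4
So ω_18^22 = ω_18^4 = e^(-2πi·4/18)

ω_18^22 = ω_18^4 = 0.1736-0.9848i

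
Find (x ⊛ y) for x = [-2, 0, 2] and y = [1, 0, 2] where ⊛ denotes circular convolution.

(x ⊛ y)[n] = Σ(m=0 to 2) x[m] · y[(n-m) mod 3]

Computing each output sample:
(x ⊛ y)[0] = -2
(x ⊛ y)[1] = 4
(x ⊛ y)[2] = -2

x ⊛ y = [-2, 4, -2]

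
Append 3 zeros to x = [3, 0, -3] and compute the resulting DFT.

Original 3-point DFT: [0, 4.5000-2.5981i, 4.5000+2.5981i]
Zero-padded 6-point DFT provides frequency interpolation.

DFT_6([x, 0, ...]) = [0, 4.5000+2.5981i, 4.5000-2.5981i, 0, 4.5000+2.5981i, 4.5000-2.5981i]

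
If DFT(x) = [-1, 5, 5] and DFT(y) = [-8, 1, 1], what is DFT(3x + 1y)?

By linearity: DFT(3x + 1y) = 3·DFT(x) + 1·DFT(y)
= 3·[-1, 5, 5] + 1·[-8, 1, 1]

Computing element-wise:
Z[0] = 3·(-1) + 1·(-8) = -11
Z[1] = 3·(5) + 1·(1) = 16
Z[2] = 3·(5) + 1·(1) = 16

DFT(3x + 1y) = 3·X + 1·Y = [-11, 16, 16]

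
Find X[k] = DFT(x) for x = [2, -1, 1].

X[k] = Σ(n=0 to 2) x[n] · ω_3^(nk)
where ω_3 = e^(-2πi/3)

Computing each X[k]:
X[0] = 2
X[1] = 2.0000+1.7321i
X[2] = 2.0000-1.7321i

X = [2, 2.0000+1.7321i, 2.0000-1.7321i]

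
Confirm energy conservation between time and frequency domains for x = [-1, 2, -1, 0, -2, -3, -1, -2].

Time domain:
Σ|x[n]|² = |-1|² + |2|² + |-1|² + |0|² + |-2|² + |-3|² + |-1|² + |-2|² = 24.0000

Frequency domain:
(1/8)Σ|X[k]|² = (1/8)(|-8|² + |3.1213-4.9497i|² + |-1-1i|² + |-1.1213-4.9497i|² + |-2|² + |-1.1213+4.9497i|² + |-1+1i|² + |3.1213+4.9497i|²) = (1/8)·192.0000 = 24.0000

Both sides agree, confirming Parseval's theorem.

Σ|x[n]|² = (1/N)Σ|X[k]|² = 24.0000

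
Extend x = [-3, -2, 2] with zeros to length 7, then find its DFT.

Original 3-point DFT: [-3, -3.0000+3.4641i, -3.0000-3.4641i]
Zero-padded 7-point DFT provides frequency interpolation.

DFT_7([x, 0, ...]) = [-3, -4.6920-0.3862i, -4.3569+2.8176i, 0.0489+2.4314i, 0.0489-2.4314i, -4.3569-2.8176i, -4.6920+0.3862i]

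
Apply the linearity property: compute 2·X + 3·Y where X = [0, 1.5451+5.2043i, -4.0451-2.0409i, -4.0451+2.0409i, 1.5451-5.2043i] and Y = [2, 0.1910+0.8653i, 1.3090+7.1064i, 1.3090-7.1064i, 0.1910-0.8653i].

By linearity: DFT(2x + 3y) = 2·DFT(x) + 3·DFT(y)
= 2·[0, 1.5451+5.2043i, -4.0451-2.0409i, -4.0451+2.0409i, 1.5451-5.2043i] + 3·[2, 0.1910+0.8653i, 1.3090+7.1064i, 1.3090-7.1064i, 0.1910-0.8653i]

Computing element-wise:
Z[0] = 2·(0) + 3·(2) = 6
Z[1] = 2·(1.5451+5.2043i) + 3·(0.1910+0.8653i) = 3.6632+13.0045i
Z[2] = 2·(-4.0451-2.0409i) + 3·(1.3090+7.1064i) = -4.1632+17.2374i
Z[3] = 2·(-4.0451+2.0409i) + 3·(1.3090-7.1064i) = -4.1632-17.2374i
Z[4] = 2·(1.5451-5.2043i) + 3·(0.1910-0.8653i) = 3.6632-13.0045i

DFT(2x + 3y) = 2·X + 3·Y = [6, 3.6632+13.0045i, -4.1632+17.2374i, -4.1632-17.2374i, 3.6632-13.0045i]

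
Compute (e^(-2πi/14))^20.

Since ω_14^14 = 1, powers reduce modulo 14.
20 mod 14 = 6
So ω_14^20 = ω_14^6 = e^(-2πi·6/14)

ω_14^20 = ω_14^6 = -0.9010-0.4339i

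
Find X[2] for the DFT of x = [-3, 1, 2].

X[2] = Σ(n=0 to 2) x[n] · ω_3^(2n) where ω_3 = e^(-2πi/3)
= (-3)·ω_3^0 + (1)·ω_3^2 + (2)·ω_3^4

X[2] = -4.5000-0.8660i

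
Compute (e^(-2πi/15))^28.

Since ω_15^15 = 1, powers reduce modulo 15.
28 mod 15 = 13
So ω_15^28 = ω_15^13 = e^(-2πi·13/15)

ω_15^28 = ω_15^13 = 0.6691+0.7431i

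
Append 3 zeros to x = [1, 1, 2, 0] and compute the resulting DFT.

Original 4-point DFT: [4, -1-1i, 2, -1+1i]
Zero-padded 7-point DFT provides frequency interpolation.

DFT_7([x, 0, ...]) = [4, 1.1784-2.7317i, -1.0245-0.1072i, 1.3460+1.1298i, 1.3460-1.1298i, -1.0245+0.1072i, 1.1784+2.7317i]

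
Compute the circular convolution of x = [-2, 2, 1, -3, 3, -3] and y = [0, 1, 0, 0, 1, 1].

(x ⊛ y)[n] = Σ(m=0 to 5) x[m] · y[(n-m) mod 6]

Computing each output sample:
(x ⊛ y)[0] = 0
(x ⊛ y)[1] = -4
(x ⊛ y)[2] = 2
(x ⊛ y)[3] = 1
(x ⊛ y)[4] = -8
(x ⊛ y)[5] = 3

x ⊛ y = [0, -4, 2, 1, -8, 3]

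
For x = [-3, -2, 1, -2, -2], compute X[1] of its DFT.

X[1] = Σ(n=0 to 4) x[n] · ω_5^(1n) where ω_5 = e^(-2πi/5)
= (-3)·ω_5^0 + (-2)·ω_5^1 + (1)·ω_5^2 + (-2)·ω_5^3 + (-2)·ω_5^4

X[1] = -3.4271-1.7634i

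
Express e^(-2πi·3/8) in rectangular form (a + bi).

ω_8^3 = e^(-2πi·3/8)
= cos(-2π·3/8) + i·sin(-2π·3/8)
= cos(-6π/8) + i·sin(-6π/8)

ω_8^3 = cos(-6π/8) + i·sin(-6π/8) = -0.7071-0.7071i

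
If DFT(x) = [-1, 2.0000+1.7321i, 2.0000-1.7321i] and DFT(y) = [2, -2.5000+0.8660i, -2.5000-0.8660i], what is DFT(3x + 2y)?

By linearity: DFT(3x + 2y) = 3·DFT(x) + 2·DFT(y)
= 3·[-1, 2.0000+1.7321i, 2.0000-1.7321i] + 2·[2, -2.5000+0.8660i, -2.5000-0.8660i]

Computing element-wise:
Z[0] = 3·(-1) + 2·(2) = 1
Z[1] = 3·(2.0000+1.7321i) + 2·(-2.5000+0.8660i) = 1.0000+6.9283i
Z[2] = 3·(2.0000-1.7321i) + 2·(-2.5000-0.8660i) = 1.0000-6.9283i

DFT(3x + 2y) = 3·X + 2·Y = [1, 1.0000+6.9283i, 1.0000-6.9283i]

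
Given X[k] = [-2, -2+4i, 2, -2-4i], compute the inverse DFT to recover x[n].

x[n] = (1/4) Σ(k=0 to 3) X[k] · e^(2πikn/4)

Computing each x[n]:
x[0] = -1
x[1] = -3
x[2] = 1
x[3] = 1

x = [-1, -3, 1, 1]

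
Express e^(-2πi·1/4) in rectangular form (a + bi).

ω_4^1 = e^(-2πi·1/4)
= cos(-2π·1/4) + i·sin(-2π·1/4)
= cos(-2π/4) + i·sin(-2π/4)

ω_4^1 = cos(-2π/4) + i·sin(-2π/4) = -1i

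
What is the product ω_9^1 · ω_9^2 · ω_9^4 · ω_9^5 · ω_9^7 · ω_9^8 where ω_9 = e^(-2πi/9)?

The primitive 9th roots of unity are ω_9^k for k coprime to 9: k ∈ {1, 2, 4, 5, 7, 8}
Their product equals the constant term of the cyclotomic polynomial Φ_9(x) up to sign.
For n ≥ 3, the product of all primitive nth roots of unity is 1. (For n=1 it is 1; for n=2 it is -1.)

1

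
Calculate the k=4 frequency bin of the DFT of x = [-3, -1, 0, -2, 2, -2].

X[4] = Σ(n=0 to 5) x[n] · ω_6^(4n) where ω_6 = e^(-2πi/6)
= (-3)·ω_6^0 + (-1)·ω_6^4 + (0)·ω_6^8 + (-2)·ω_6^12 + (2)·ω_6^16 + (-2)·ω_6^20

X[4] = -4.5000+2.5981i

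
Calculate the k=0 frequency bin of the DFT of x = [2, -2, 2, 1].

X[0] = Σ(n=0 to 3) x[n] · ω_4^0 = Σ x[n]
= (2) + (-2) + (2) + (1)

X[0] = 3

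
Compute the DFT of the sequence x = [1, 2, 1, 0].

X[k] = Σ(n=0 to 3) x[n] · ω_4^(nk)
where ω_4 = e^(-2πi/4)

Computing each X[k]:
X[0] = 4
X[1] = -2i
X[2] = 0
X[3] = 2i

X = [4, -2i, 0, 2i]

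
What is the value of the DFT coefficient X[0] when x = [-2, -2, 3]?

X[0] = Σ(n=0 to 2) x[n] · ω_3^0 = Σ x[n]
= (-2) + (-2) + (3)

X[0] = -1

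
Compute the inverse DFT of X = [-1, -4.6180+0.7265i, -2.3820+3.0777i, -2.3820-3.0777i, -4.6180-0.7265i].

x[n] = (1/5) Σ(k=0 to 4) X[k] · e^(2πikn/5)

Computing each x[n]:
x[0] = -3
x[1] = -1
x[2] = 2
x[3] = 0
x[4] = 1

x = [-3, -1, 2, 0, 1]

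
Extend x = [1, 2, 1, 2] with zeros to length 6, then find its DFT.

Original 4-point DFT: [6, 0, -2, 0]
Zero-padded 6-point DFT provides frequency interpolation.

DFT_6([x, 0, ...]) = [6, -0.5000-2.5981i, 1.5000-0.8660i, -2, 1.5000+0.8660i, -0.5000+2.5981i]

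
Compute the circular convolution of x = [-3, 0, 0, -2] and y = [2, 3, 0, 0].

(x ⊛ y)[n] = Σ(m=0 to 3) x[m] · y[(n-m) mod 4]

Computing each output sample:
(x ⊛ y)[0] = -12
(x ⊛ y)[1] = -9
(x ⊛ y)[2] = 0
(x ⊛ y)[3] = -4

x ⊛ y = [-12, -9, 0, -4]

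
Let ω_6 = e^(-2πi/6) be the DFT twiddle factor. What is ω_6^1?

ω_6^1 = e^(-2πi·1/6)
= cos(-2π·1/6) + i·sin(-2π·1/6)
= cos(-2π/6) + i·sin(-2π/6)

ω_6^1 = cos(-2π/6) + i·sin(-2π/6) = 0.5000-0.8660i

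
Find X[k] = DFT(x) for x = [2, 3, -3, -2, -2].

X[k] = Σ(n=0 to 4) x[n] · ω_5^(nk)
where ω_5 = e^(-2πi/5)

Computing each X[k]:
X[0] = -2
X[1] = 6.3541-4.1675i
X[2] = -0.3541-3.8900i
X[3] = -0.3541+3.8900i
X[4] = 6.3541+4.1675i

X = [-2, 6.3541-4.1675i, -0.3541-3.8900i, -0.3541+3.8900i, 6.3541+4.1675i]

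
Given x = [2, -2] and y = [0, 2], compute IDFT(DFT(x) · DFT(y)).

(x ⊛ y)[n] = Σ(m=0 to 1) x[m] · y[(n-m) mod 2]

Computing each output sample:
(x ⊛ y)[0] = -4
(x ⊛ y)[1] = 4

x ⊛ y = [-4, 4]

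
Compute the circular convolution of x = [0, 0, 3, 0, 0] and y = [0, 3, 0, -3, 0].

(x ⊛ y)[n] = Σ(m=0 to 4) x[m] · y[(n-m) mod 5]

Computing each output sample:
(x ⊛ y)[0] = -9
(x ⊛ y)[1] = 0
(x ⊛ y)[2] = 0
(x ⊛ y)[3] = 9
(x ⊛ y)[4] = 0

x ⊛ y = [-9, 0, 0, 9, 0]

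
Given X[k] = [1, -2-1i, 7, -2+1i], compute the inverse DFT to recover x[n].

x[n] = (1/4) Σ(k=0 to 3) X[k] · e^(2πikn/4)

Computing each x[n]:
x[0] = 1
x[1] = -1
x[2] = 3
x[3] = -2

x = [1, -1, 3, -2]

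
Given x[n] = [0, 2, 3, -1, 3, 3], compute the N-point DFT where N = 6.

X[k] = Σ(n=0 to 5) x[n] · ω_6^(nk)
where ω_6 = e^(-2πi/6)

Computing each X[k]:
X[0] = 10
X[1] = 0.5000+0.8660i
X[2] = -6.5000+0.8660i
X[3] = 2
X[4] = -6.5000-0.8660i
X[5] = 0.5000-0.8660i

X = [10, 0.5000+0.8660i, -6.5000+0.8660i, 2, -6.5000-0.8660i, 0.5000-0.8660i]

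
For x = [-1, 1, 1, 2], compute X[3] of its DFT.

X[3] = Σ(n=0 to 3) x[n] · ω_4^(3n) where ω_4 = e^(-2πi/4)
= (-1)·ω_4^0 + (1)·ω_4^3 + (1)·ω_4^6 + (2)·ω_4^9

X[3] = -2-1i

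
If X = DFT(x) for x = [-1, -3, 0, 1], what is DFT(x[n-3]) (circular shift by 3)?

Time shift by 3: X_shifted[k] = ω_4^(3k) · X[k]
Shifted x = [-3, 0, 1, -1]

DFT(x[n-3]) = [-3, -4-1i, -1, -4+1i]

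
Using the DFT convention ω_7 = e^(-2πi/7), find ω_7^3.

ω_7^3 = e^(-2πi·3/7)
= cos(-2π·3/7) + i·sin(-2π·3/7)
= cos(-6π/7) + i·sin(-6π/7)

ω_7^3 = cos(-6π/7) + i·sin(-6π/7) = -0.9010-0.4339i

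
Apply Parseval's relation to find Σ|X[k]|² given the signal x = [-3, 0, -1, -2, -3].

Parseval: Σ|x[n]|² = (1/N)Σ|X[k]|², so Σ|X[k]|² = N·Σ|x[n]|² = 5·23.0000

Σ|X[k]|² = N·Σ|x[n]|² = 5·23.0000 = 115.0000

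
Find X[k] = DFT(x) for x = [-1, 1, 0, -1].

X[k] = Σ(n=0 to 3) x[n] · ω_4^(nk)
where ω_4 = e^(-2πi/4)

Computing each X[k]:
X[0] = -1
X[1] = -1-2i
X[2] = -1
X[3] = -1+2i

X = [-1, -1-2i, -1, -1+2i]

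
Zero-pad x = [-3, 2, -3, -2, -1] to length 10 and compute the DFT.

Original 5-point DFT: [-7, 1.3541-2.2654i, -5.3541-2.7144i, -5.3541+2.7144i, 1.3541+2.2654i]
Zero-padded 10-point DFT provides frequency interpolation.

DFT_10([x, 0, ...]) = [-7, -0.8820+4.1675i, 1.3541-2.2654i, -3.1180-3.8900i, -5.3541-2.7144i, -7, -5.3541+2.7144i, -3.1180+3.8900i, 1.3541+2.2654i, -0.8820-4.1675i]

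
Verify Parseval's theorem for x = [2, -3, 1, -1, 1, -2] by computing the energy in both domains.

Time domain:
Σ|x[n]|² = |2|² + |-3|² + |1|² + |-1|² + |1|² + |-2|² = 20.0000

Frequency domain:
(1/6)Σ|X[k]|² = (1/6)(|-2|² + |-0.5000+0.8660i|² + |2.5000+0.8660i|² + |10|² + |2.5000-0.8660i|² + |-0.5000-0.8660i|²) = (1/6)·120.0000 = 20.0000

Both sides agree, confirming Parseval's theorem.

Σ|x[n]|² = (1/N)Σ|X[k]|² = 20.0000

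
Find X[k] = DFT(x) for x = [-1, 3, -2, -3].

X[k] = Σ(n=0 to 3) x[n] · ω_4^(nk)
where ω_4 = e^(-2πi/4)

Computing each X[k]:
X[0] = -3
X[1] = 1-6i
X[2] = -3
X[3] = 1+6i

X = [-3, 1-6i, -3, 1+6i]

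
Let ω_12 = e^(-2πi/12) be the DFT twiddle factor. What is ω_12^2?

ω_12^2 = e^(-2πi·2/12)
= cos(-2π·2/12) + i·sin(-2π·2/12)
= cos(-4π/12) + i·sin(-4π/12)

ω_12^2 = cos(-4π/12) + i·sin(-4π/12) = 0.5000-0.8660i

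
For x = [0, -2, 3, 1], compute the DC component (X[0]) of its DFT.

X[0] = Σ(n=0 to 3) x[n] · ω_4^0 = Σ x[n]
= (0) + (-2) + (3) + (1)

X[0] = 2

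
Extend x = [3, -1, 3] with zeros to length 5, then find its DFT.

Original 3-point DFT: [5, 2.0000+3.4641i, 2.0000-3.4641i]
Zero-padded 5-point DFT provides frequency interpolation.

DFT_5([x, 0, ...]) = [5, 0.2639-0.8123i, 4.7361+3.4410i, 4.7361-3.4410i, 0.2639+0.8123i]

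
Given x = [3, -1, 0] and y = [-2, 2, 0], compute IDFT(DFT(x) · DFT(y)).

(x ⊛ y)[n] = Σ(m=0 to 2) x[m] · y[(n-m) mod 3]

Computing each output sample:
(x ⊛ y)[0] = -6
(x ⊛ y)[1] = 8
(x ⊛ y)[2] = -2

x ⊛ y = [-6, 8, -2]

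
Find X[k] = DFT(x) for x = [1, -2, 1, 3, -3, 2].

X[k] = Σ(n=0 to 5) x[n] · ω_6^(nk)
where ω_6 = e^(-2πi/6)

Computing each X[k]:
X[0] = 2
X[1] = -1
X[2] = 5.0000+6.9282i
X[3] = -4
X[4] = 5.0000-6.9282i
X[5] = -1

X = [2, -1, 5.0000+6.9282i, -4, 5.0000-6.9282i, -1]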